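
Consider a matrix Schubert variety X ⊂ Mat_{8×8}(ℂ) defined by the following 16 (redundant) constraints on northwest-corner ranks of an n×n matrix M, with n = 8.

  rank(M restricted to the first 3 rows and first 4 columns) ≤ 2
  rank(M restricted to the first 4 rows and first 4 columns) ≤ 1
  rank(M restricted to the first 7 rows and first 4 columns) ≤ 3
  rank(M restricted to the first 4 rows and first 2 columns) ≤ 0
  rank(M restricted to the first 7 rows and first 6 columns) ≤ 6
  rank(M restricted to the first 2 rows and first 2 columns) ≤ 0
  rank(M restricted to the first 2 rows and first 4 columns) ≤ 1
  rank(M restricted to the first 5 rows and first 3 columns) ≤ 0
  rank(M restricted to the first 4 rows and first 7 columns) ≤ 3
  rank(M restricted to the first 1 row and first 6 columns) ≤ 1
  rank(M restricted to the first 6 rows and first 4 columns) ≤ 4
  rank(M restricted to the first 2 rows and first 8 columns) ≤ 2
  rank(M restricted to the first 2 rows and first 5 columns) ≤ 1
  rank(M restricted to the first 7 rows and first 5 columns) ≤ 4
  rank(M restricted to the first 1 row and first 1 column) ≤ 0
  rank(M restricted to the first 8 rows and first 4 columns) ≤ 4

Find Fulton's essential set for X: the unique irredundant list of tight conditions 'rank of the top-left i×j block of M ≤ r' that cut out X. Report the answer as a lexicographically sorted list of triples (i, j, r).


Propagating the 16 rank bounds to every northwest block:

  R[1]: 0 | 0 | 0 | 1 | 1 | 1 | 1 | 1
  R[2]: 0 | 0 | 0 | 1 | 1 | 2 | 2 | 2
  R[3]: 0 | 0 | 0 | 1 | 2 | 3 | 3 | 3
  R[4]: 0 | 0 | 0 | 1 | 2 | 3 | 3 | 4
  R[5]: 0 | 0 | 0 | 1 | 2 | 3 | 4 | 5
  R[6]: 1 | 1 | 1 | 2 | 3 | 4 | 5 | 6
  R[7]: 1 | 2 | 2 | 3 | 4 | 5 | 6 | 7
  R[8]: 1 | 2 | 3 | 4 | 5 | 6 | 7 | 8

giving w = (4, 6, 5, 8, 7, 1, 2, 3) via Δ²R.

|D(w)|=17, |Ess(w)|=3:

[(2, 5, 1), (4, 7, 3), (5, 3, 0)]


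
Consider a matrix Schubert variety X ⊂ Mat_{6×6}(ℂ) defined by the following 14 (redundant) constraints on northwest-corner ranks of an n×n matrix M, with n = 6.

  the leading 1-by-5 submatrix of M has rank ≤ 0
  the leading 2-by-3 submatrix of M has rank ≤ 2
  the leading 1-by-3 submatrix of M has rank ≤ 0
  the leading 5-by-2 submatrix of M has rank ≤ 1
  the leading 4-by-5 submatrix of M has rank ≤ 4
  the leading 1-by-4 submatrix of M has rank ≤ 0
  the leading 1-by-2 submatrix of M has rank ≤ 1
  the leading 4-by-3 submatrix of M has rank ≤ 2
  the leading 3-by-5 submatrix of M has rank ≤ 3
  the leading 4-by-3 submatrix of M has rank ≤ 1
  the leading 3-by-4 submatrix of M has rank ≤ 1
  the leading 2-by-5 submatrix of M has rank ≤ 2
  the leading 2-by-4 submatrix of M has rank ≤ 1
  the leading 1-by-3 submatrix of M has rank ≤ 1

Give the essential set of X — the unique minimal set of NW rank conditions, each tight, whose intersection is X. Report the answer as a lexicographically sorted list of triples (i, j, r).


Rank table r_w(6×6) implied by the 14 constraints:

  i=1: 0, 0, 0, 0, 0, 1
  i=2: 1, 1, 1, 1, 1, 2
  i=3: 1, 1, 1, 1, 2, 3
  i=4: 1, 1, 1, 2, 3, 4
  i=5: 1, 1, 2, 3, 4, 5
  i=6: 1, 2, 3, 4, 5, 6

reading off 1-entries of Δ²R: w = (6, 1, 5, 4, 3, 2).

Rothe diagram D(w) (11 cells), 4 SE-corners (essential conditions):

[(1, 5, 0), (3, 4, 1), (4, 3, 1), (5, 2, 1)]


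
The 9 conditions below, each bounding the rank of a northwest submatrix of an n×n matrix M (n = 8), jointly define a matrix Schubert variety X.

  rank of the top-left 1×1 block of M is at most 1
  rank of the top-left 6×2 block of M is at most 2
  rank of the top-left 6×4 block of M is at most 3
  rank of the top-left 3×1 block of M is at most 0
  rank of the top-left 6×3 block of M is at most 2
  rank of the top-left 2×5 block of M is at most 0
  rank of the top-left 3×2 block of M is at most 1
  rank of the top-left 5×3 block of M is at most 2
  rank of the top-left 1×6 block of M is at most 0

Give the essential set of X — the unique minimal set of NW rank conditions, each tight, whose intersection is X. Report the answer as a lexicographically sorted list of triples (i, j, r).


Propagating the 9 rank bounds to every northwest block:

  i=1: 0 | 0 | 0 | 0 | 0 | 0 | 1 | 1
  i=2: 0 | 0 | 0 | 0 | 0 | 1 | 2 | 2
  i=3: 0 | 1 | 1 | 1 | 1 | 2 | 3 | 3
  i=4: 1 | 2 | 2 | 2 | 2 | 3 | 4 | 4
  i=5: 1 | 2 | 2 | 3 | 3 | 4 | 5 | 5
  i=6: 1 | 2 | 2 | 3 | 4 | 5 | 6 | 6
  i=7: 1 | 2 | 3 | 4 | 5 | 6 | 7 | 7
  i=8: 1 | 2 | 3 | 4 | 5 | 6 | 7 | 8

hence w(1..8) = (7, 6, 2, 1, 4, 5, 3, 8).

Fulton essential set (4 of the 14 Rothe cells):

[(1, 6, 0), (2, 5, 0), (3, 1, 0), (6, 3, 2)]


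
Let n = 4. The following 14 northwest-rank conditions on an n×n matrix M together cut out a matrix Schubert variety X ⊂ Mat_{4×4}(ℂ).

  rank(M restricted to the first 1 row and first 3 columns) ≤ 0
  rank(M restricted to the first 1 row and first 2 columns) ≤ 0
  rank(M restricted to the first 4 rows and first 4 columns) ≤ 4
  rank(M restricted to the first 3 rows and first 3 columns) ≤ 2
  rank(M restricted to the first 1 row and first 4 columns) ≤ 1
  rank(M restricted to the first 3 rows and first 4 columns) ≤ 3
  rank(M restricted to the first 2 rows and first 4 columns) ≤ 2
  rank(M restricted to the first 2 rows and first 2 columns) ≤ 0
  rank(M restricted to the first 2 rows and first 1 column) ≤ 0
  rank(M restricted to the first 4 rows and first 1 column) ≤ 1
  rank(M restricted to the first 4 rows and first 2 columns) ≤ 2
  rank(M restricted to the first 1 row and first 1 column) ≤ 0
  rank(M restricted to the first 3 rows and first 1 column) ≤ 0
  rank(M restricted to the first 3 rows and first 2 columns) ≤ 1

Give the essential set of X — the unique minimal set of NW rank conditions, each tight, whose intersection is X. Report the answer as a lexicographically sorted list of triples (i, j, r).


The tightest implied rank at each (i,j), from the 14 conditions:

  row 1: 0 0 0 1
  row 2: 0 0 1 2
  row 3: 0 1 2 3
  row 4: 1 2 3 4

reading off 1-entries of Δ²R: w = (4, 3, 2, 1).

ℓ(w)=6; the 3 essential cells (i,j,r):

[(1, 3, 0), (2, 2, 0), (3, 1, 0)]


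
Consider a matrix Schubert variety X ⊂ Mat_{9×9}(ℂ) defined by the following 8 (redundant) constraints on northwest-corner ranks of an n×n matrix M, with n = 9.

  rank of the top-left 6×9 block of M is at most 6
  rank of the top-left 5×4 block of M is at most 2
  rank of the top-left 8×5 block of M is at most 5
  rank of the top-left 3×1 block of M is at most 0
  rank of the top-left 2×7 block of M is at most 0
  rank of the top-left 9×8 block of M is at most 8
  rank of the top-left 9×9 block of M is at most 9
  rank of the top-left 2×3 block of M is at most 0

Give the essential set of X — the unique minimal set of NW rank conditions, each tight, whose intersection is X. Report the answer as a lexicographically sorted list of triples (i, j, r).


Reconstructing r_w from the 8 given conditions:

  0 | 0 | 0 | 0 | 0 | 0 | 0 | 1 | 1
  0 | 0 | 0 | 0 | 0 | 0 | 0 | 1 | 2
  0 | 1 | 1 | 1 | 1 | 1 | 1 | 2 | 3
  1 | 2 | 2 | 2 | 2 | 2 | 2 | 3 | 4
  1 | 2 | 2 | 2 | 3 | 3 | 3 | 4 | 5
  1 | 2 | 3 | 3 | 4 | 4 | 4 | 5 | 6
  1 | 2 | 3 | 4 | 5 | 5 | 5 | 6 | 7
  1 | 2 | 3 | 4 | 5 | 6 | 6 | 7 | 8
  1 | 2 | 3 | 4 | 5 | 6 | 7 | 8 | 9

reading off 1-entries of Δ²R: w = (8, 9, 2, 1, 5, 3, 4, 6, 7).

3 SE-corners of the 17-cell Rothe diagram give Ess(w):

[(2, 7, 0), (3, 1, 0), (5, 4, 2)]


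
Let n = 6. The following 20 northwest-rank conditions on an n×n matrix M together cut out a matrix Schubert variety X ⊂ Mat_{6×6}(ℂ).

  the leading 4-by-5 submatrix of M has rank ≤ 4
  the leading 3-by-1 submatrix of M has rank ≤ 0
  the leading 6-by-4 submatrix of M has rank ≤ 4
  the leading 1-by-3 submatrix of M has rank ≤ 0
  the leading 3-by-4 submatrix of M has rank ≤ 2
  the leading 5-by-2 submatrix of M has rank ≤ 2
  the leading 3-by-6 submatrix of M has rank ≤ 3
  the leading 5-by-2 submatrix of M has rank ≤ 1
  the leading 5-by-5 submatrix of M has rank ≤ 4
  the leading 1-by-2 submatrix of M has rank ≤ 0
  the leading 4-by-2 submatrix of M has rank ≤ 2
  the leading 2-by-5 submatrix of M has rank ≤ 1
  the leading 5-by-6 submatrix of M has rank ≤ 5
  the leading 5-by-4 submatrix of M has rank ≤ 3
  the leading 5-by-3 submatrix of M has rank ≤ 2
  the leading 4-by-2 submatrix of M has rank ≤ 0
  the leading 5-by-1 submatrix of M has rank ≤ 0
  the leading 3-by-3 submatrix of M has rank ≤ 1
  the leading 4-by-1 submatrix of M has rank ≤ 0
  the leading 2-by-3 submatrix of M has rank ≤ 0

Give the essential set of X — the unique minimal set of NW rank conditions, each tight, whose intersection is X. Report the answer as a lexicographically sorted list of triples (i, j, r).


Computing R[i][j] = min implied NW-rank bound (n=6, 20 conditions):

  row 1: 0 0 0 1 1 1
  row 2: 0 0 0 1 1 2
  row 3: 0 0 1 2 2 3
  row 4: 0 0 1 2 3 4
  row 5: 0 1 2 3 4 5
  row 6: 1 2 3 4 5 6

second differences of R give the permutation w = (4, 6, 3, 5, 2, 1).

Fulton essential set (4 of the 12 Rothe cells):

[(2, 3, 0), (2, 5, 1), (4, 2, 0), (5, 1, 0)]


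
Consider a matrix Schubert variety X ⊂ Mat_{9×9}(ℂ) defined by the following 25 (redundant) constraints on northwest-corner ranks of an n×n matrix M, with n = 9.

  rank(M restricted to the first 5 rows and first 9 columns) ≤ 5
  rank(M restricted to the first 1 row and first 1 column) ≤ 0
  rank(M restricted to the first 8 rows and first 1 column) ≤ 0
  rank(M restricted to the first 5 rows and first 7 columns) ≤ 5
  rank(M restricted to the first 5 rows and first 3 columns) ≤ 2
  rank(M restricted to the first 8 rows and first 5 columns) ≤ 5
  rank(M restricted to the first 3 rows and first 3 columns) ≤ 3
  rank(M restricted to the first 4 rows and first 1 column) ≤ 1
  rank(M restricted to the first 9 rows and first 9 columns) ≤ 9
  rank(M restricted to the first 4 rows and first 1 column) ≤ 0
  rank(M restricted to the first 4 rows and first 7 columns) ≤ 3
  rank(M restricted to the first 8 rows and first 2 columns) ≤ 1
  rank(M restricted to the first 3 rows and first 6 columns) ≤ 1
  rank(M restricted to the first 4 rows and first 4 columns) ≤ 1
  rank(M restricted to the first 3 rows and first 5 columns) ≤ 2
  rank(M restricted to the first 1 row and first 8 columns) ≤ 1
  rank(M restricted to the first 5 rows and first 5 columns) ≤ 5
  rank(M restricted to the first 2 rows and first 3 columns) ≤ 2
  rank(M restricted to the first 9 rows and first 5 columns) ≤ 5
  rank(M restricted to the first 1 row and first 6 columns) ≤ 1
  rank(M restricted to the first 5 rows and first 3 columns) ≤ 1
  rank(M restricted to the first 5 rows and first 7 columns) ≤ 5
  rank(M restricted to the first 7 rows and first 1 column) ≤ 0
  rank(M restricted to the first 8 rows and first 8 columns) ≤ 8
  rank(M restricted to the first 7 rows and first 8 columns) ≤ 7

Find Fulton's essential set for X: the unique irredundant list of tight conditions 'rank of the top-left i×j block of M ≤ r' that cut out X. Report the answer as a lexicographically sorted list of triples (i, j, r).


Rank table r_w(9×9) implied by the 25 constraints:

  i=1: 0 1 1 1 1 1 1 1 1
  i=2: 0 1 1 1 1 1 2 2 2
  i=3: 0 1 1 1 1 1 2 3 3
  i=4: 0 1 1 1 2 2 3 4 4
  i=5: 0 1 1 2 3 3 4 5 5
  i=6: 0 1 2 3 4 4 5 6 6
  i=7: 0 1 2 3 4 5 6 7 7
  i=8: 0 1 2 3 4 5 6 7 8
  i=9: 1 2 3 4 5 6 7 8 9

the unique w with this rank table is (2, 7, 8, 5, 4, 3, 6, 9, 1).

D(w) has 19 cells with 4 SE-corners; essential set:

[(3, 6, 1), (4, 4, 1), (5, 3, 1), (8, 1, 0)]


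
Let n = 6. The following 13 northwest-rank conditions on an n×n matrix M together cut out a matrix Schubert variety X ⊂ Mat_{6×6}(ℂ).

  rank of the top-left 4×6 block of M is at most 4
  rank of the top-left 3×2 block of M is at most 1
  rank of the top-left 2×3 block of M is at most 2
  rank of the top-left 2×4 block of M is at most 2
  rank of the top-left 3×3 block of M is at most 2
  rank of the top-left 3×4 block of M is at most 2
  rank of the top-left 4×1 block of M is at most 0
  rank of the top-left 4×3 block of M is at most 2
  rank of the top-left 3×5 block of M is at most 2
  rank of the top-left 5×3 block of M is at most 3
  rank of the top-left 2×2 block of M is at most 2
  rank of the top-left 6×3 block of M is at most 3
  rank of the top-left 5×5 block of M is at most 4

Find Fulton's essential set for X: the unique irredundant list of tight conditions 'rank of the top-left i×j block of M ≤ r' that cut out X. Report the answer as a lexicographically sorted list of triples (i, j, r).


Recovering R(i,j) via the rank-extension bound from the 13 conditions:

  R[1]: 0  1  1  1  1  1
  R[2]: 0  1  2  2  2  2
  R[3]: 0  1  2  2  2  3
  R[4]: 0  1  2  3  3  4
  R[5]: 1  2  3  4  4  5
  R[6]: 1  2  3  4  5  6

the unique w with this rank table is (2, 3, 6, 4, 1, 5).

D(w) has 6 cells with 2 SE-corners; essential set:

[(3, 5, 2), (4, 1, 0)]


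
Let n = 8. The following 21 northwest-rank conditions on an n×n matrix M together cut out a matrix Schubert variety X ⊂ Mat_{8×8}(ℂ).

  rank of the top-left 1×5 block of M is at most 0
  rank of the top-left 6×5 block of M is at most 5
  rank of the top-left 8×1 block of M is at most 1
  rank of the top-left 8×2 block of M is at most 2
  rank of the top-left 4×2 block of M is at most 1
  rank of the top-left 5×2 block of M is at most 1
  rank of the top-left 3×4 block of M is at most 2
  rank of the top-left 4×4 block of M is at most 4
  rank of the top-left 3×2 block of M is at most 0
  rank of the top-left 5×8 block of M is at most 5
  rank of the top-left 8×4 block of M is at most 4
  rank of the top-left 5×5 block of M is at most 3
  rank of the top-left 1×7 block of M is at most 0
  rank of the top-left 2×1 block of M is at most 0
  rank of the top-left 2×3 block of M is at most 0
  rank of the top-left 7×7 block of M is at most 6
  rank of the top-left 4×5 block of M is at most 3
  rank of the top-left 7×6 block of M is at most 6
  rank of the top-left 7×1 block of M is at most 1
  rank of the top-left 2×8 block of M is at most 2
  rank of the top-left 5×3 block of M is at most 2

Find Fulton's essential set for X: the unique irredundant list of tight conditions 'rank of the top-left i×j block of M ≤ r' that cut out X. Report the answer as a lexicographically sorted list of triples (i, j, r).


Propagating the 21 rank bounds to every northwest block:

  i=1: 0 0 0 0 0 0 0 1
  i=2: 0 0 0 1 1 1 1 2
  i=3: 0 0 1 2 2 2 2 3
  i=4: 1 1 2 3 3 3 3 4
  i=5: 1 1 2 3 3 4 4 5
  i=6: 1 2 3 4 4 5 5 6
  i=7: 1 2 3 4 5 6 6 7
  i=8: 1 2 3 4 5 6 7 8

the unique w with this rank table is (8, 4, 3, 1, 6, 2, 5, 7).

|D(w)|=14, |Ess(w)|=5:

[(1, 7, 0), (2, 3, 0), (3, 2, 0), (5, 2, 1), (5, 5, 3)]


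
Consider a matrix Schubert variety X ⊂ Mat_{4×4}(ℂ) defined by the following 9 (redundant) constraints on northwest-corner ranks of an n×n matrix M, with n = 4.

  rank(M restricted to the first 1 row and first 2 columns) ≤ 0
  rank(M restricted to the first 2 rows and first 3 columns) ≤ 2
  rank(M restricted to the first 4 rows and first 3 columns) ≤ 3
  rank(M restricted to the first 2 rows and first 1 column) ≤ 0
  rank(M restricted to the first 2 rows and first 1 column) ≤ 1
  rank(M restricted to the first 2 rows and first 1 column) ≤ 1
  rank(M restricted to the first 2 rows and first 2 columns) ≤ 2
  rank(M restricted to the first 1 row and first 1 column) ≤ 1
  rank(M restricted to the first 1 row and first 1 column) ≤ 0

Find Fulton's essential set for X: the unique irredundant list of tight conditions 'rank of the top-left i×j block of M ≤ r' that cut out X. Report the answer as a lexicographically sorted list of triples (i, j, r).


Reconstructing r_w from the 9 given conditions:

  0 0 1 1
  0 1 2 2
  1 2 3 3
  1 2 3 4

so w = (3, 2, 1, 4).

|D(w)|=3, |Ess(w)|=2:

[(1, 2, 0), (2, 1, 0)]


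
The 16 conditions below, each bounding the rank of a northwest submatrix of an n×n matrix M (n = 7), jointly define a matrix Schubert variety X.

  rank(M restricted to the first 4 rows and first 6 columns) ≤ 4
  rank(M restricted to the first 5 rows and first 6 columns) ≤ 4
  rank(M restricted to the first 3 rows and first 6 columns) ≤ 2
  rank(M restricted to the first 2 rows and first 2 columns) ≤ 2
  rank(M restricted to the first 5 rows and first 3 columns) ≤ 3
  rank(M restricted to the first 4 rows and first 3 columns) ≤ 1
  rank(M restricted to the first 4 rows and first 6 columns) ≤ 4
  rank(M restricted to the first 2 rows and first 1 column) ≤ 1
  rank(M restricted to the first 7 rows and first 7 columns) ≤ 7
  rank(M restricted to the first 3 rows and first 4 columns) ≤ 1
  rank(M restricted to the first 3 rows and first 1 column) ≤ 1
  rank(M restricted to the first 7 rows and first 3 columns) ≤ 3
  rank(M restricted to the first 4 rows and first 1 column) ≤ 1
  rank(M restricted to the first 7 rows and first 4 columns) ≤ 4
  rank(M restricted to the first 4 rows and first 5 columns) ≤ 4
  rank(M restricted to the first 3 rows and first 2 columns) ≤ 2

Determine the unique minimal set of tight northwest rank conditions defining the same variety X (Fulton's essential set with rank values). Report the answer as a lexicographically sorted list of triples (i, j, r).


Recovering R(i,j) via the rank-extension bound from the 16 conditions:

  R[1]: 1  1  1  1  1  1  1
  R[2]: 1  1  1  1  2  2  2
  R[3]: 1  1  1  1  2  2  3
  R[4]: 1  1  1  2  3  3  4
  R[5]: 1  2  2  3  4  4  5
  R[6]: 1  2  3  4  5  5  6
  R[7]: 1  2  3  4  5  6  7

second differences of R give the permutation w = (1, 5, 7, 4, 2, 3, 6).

Rothe diagram D(w) (9 cells), 3 SE-corners (essential conditions):

[(3, 4, 1), (3, 6, 2), (4, 3, 1)]


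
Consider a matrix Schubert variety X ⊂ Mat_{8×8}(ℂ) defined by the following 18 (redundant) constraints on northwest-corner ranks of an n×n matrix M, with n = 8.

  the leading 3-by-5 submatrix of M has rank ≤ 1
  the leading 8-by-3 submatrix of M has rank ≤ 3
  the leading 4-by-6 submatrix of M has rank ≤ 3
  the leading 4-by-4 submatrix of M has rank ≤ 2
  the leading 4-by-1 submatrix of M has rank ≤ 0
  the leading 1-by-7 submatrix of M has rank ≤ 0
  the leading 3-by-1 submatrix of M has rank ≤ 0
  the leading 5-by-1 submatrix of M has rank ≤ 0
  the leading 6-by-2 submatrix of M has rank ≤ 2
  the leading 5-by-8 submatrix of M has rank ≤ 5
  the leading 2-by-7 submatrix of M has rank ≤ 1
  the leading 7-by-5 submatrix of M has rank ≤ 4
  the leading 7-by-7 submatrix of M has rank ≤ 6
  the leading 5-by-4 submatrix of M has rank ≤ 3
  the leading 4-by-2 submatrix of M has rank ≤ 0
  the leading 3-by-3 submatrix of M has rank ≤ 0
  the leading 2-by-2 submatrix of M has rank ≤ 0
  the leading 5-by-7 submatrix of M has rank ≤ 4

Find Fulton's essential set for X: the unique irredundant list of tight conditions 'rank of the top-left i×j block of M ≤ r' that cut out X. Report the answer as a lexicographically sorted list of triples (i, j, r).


Propagating the 18 rank bounds to every northwest block:

  R[1]: 0 0 0 0 0 0 0 1
  R[2]: 0 0 0 1 1 1 1 2
  R[3]: 0 0 0 1 1 2 2 3
  R[4]: 0 0 1 2 2 3 3 4
  R[5]: 0 1 2 3 3 4 4 5
  R[6]: 1 2 3 4 4 5 5 6
  R[7]: 1 2 3 4 4 5 6 7
  R[8]: 1 2 3 4 5 6 7 8

hence w(1..8) = (8, 4, 6, 3, 2, 1, 7, 5).

|D(w)|=18, |Ess(w)|=6:

[(1, 7, 0), (3, 3, 0), (3, 5, 1), (4, 2, 0), (5, 1, 0), (7, 5, 4)]


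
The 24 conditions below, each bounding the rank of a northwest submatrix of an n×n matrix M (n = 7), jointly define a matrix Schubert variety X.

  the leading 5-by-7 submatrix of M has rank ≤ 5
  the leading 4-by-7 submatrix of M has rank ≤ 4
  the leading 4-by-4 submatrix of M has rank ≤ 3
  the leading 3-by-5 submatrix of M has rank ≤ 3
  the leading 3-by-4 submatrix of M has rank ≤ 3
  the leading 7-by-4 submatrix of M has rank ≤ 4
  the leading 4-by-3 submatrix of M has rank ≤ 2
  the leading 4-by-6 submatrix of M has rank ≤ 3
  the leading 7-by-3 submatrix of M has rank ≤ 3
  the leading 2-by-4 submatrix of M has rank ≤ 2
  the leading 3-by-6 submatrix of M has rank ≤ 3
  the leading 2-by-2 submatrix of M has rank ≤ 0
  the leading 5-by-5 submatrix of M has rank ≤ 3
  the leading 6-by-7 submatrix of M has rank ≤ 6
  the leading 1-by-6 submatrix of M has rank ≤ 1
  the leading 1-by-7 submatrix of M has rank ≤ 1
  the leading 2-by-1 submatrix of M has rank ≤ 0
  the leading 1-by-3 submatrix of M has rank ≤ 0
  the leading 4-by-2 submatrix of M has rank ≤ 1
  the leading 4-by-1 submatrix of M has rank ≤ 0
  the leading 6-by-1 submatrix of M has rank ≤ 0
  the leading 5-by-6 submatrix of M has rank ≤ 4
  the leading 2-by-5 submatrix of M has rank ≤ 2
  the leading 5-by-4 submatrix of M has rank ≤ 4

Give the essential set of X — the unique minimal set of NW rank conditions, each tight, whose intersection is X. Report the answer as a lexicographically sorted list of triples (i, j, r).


Recovering R(i,j) via the rank-extension bound from the 24 conditions:

  0  0  0  1  1  1  1
  0  0  1  2  2  2  2
  0  1  2  3  3  3  3
  0  1  2  3  3  3  4
  0  1  2  3  3  4  5
  0  1  2  3  4  5  6
  1  2  3  4  5  6  7

so w = (4, 3, 2, 7, 6, 5, 1).

|D(w)|=12, |Ess(w)|=5:

[(1, 3, 0), (2, 2, 0), (4, 6, 3), (5, 5, 3), (6, 1, 0)]


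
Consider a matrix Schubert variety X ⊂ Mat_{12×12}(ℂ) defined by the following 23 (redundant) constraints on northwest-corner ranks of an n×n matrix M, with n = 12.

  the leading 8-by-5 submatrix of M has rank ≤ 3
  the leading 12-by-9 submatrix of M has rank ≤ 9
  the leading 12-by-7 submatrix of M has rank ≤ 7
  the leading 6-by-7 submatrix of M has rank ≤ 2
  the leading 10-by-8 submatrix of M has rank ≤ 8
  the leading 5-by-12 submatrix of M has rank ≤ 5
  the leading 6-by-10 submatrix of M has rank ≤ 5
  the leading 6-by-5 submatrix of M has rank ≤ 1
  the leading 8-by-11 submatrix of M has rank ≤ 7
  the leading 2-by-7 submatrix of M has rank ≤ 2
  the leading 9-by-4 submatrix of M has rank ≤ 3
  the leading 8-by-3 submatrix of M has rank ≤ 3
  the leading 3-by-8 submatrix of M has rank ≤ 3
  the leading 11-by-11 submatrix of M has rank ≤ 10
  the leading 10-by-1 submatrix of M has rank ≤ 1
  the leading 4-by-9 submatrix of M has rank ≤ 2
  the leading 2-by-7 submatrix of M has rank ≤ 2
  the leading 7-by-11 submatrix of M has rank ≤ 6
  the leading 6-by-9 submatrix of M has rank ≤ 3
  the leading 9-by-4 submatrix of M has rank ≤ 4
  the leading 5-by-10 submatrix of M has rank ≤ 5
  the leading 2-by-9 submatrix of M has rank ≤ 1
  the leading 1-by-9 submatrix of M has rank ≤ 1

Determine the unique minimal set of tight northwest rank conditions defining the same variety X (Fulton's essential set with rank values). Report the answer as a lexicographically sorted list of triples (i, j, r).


Propagating the 23 rank bounds to every northwest block:

  1  1  1  1  1  1  1  1  1  1  1  1
  1  1  1  1  1  1  1  1  1  2  2  2
  1  1  1  1  1  2  2  2  2  3  3  3
  1  1  1  1  1  2  2  2  2  3  4  4
  1  1  1  1  1  2  2  3  3  4  5  5
  1  1  1  1  1  2  2  3  3  4  5  6
  1  2  2  2  2  3  3  4  4  5  6  7
  1  2  3  3  3  4  4  5  5  6  7  8
  1  2  3  3  4  5  5  6  6  7  8  9
  1  2  3  4  5  6  6  7  7  8  9  10
  1  2  3  4  5  6  7  8  8  9  10  11
  1  2  3  4  5  6  7  8  9  10  11  12

reading off 1-entries of Δ²R: w = (1, 10, 6, 11, 8, 12, 2, 3, 5, 4, 7, 9).

|D(w)|=31, |Ess(w)|=6:

[(2, 9, 1), (4, 9, 2), (6, 5, 1), (6, 7, 2), (6, 9, 3), (9, 4, 3)]


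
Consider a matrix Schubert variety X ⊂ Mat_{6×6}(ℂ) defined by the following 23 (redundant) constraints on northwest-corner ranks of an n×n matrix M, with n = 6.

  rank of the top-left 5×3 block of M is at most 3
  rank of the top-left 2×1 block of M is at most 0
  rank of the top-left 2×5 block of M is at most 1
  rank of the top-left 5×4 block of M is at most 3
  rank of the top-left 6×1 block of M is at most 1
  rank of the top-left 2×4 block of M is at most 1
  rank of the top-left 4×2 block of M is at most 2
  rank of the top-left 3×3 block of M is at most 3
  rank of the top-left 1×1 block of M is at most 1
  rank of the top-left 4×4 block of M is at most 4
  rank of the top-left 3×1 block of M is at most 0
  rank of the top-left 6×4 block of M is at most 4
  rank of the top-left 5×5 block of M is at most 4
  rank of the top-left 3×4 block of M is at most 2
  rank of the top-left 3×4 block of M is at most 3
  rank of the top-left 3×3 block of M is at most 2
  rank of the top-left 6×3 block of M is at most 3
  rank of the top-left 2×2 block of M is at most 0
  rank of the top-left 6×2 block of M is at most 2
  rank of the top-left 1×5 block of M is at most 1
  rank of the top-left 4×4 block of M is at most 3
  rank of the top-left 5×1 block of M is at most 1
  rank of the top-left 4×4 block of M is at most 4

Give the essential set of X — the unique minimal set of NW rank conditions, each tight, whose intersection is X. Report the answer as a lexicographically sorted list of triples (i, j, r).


The tightest implied rank at each (i,j), from the 23 conditions:

  R[1]: 0 0 1 1 1 1
  R[2]: 0 0 1 1 1 2
  R[3]: 0 1 2 2 2 3
  R[4]: 1 2 3 3 3 4
  R[5]: 1 2 3 3 4 5
  R[6]: 1 2 3 4 5 6

the unique w with this rank table is (3, 6, 2, 1, 5, 4).

Rothe diagram D(w) (8 cells), 4 SE-corners (essential conditions):

[(2, 2, 0), (2, 5, 1), (3, 1, 0), (5, 4, 3)]


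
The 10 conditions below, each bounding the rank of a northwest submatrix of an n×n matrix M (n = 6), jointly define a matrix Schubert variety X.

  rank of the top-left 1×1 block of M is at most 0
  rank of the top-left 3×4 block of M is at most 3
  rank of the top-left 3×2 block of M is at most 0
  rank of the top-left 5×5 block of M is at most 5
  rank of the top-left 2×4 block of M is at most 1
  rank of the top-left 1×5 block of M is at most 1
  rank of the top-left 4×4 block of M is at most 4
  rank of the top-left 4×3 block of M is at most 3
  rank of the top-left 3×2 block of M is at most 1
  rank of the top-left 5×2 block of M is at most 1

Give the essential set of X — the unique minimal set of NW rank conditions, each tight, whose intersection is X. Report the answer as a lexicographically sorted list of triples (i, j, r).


The tightest implied rank at each (i,j), from the 10 conditions:

  R[1]: 0 0 1 1 1 1
  R[2]: 0 0 1 1 2 2
  R[3]: 0 0 1 2 3 3
  R[4]: 1 1 2 3 4 4
  R[5]: 1 1 2 3 4 5
  R[6]: 1 2 3 4 5 6

reading off 1-entries of Δ²R: w = (3, 5, 4, 1, 6, 2).

ℓ(w)=8; the 3 essential cells (i,j,r):

[(2, 4, 1), (3, 2, 0), (5, 2, 1)]


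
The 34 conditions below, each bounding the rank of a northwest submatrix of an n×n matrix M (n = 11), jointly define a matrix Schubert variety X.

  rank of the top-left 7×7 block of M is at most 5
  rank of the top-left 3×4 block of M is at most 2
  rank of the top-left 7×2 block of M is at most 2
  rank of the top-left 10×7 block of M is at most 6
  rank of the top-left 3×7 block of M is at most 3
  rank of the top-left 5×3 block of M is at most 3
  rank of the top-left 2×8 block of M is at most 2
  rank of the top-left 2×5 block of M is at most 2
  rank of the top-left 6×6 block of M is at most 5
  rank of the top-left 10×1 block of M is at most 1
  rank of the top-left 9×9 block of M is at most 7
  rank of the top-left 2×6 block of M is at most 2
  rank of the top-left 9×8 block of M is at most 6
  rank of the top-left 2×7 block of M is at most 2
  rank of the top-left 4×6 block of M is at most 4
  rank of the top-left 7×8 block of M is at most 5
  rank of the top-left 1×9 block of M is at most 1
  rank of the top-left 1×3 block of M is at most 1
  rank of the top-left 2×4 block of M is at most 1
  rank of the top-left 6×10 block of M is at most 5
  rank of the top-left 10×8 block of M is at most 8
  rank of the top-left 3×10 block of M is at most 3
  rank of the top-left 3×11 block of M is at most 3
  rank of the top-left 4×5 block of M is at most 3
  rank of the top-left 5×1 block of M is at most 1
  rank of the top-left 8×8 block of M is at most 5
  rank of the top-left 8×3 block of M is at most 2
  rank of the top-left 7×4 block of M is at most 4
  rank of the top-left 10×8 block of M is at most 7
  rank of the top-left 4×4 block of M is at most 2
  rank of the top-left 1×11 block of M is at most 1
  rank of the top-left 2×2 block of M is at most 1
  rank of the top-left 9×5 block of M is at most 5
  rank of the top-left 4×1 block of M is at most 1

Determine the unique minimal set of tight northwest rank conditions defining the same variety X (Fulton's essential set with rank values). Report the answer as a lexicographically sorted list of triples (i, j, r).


Propagating the 34 rank bounds to every northwest block:

  i=1: 1  1  1  1  1  1  1  1  1  1  1
  i=2: 1  1  1  1  2  2  2  2  2  2  2
  i=3: 1  2  2  2  3  3  3  3  3  3  3
  i=4: 1  2  2  2  3  4  4  4  4  4  4
  i=5: 1  2  2  3  4  5  5  5  5  5  5
  i=6: 1  2  2  3  4  5  5  5  5  5  6
  i=7: 1  2  2  3  4  5  5  5  6  6  7
  i=8: 1  2  2  3  4  5  5  5  6  7  8
  i=9: 1  2  3  4  5  6  6  6  7  8  9
  i=10: 1  2  3  4  5  6  6  7  8  9  10
  i=11: 1  2  3  4  5  6  7  8  9  10  11

so w = (1, 5, 2, 6, 4, 11, 9, 10, 3, 8, 7).

|D(w)|=18, |Ess(w)|=6:

[(2, 4, 1), (4, 4, 2), (6, 10, 5), (8, 3, 2), (8, 8, 5), (10, 7, 6)]


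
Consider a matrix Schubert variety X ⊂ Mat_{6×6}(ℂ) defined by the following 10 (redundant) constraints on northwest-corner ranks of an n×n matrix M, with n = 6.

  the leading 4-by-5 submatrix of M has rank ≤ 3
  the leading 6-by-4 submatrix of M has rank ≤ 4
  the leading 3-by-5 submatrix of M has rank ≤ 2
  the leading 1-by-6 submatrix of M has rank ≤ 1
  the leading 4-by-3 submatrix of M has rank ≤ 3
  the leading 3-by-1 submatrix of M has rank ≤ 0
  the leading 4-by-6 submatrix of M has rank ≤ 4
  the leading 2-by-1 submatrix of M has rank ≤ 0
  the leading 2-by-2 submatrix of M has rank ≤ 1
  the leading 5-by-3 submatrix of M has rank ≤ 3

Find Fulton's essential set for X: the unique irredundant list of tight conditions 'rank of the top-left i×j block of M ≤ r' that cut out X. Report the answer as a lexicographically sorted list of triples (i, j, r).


The tightest implied rank at each (i,j), from the 10 conditions:

  i=1: 0  1  1  1  1  1
  i=2: 0  1  2  2  2  2
  i=3: 0  1  2  2  2  3
  i=4: 1  2  3  3  3  4
  i=5: 1  2  3  4  4  5
  i=6: 1  2  3  4  5  6

giving w = (2, 3, 6, 1, 4, 5) via Δ²R.

ℓ(w)=5; the 2 essential cells (i,j,r):

[(3, 1, 0), (3, 5, 2)]


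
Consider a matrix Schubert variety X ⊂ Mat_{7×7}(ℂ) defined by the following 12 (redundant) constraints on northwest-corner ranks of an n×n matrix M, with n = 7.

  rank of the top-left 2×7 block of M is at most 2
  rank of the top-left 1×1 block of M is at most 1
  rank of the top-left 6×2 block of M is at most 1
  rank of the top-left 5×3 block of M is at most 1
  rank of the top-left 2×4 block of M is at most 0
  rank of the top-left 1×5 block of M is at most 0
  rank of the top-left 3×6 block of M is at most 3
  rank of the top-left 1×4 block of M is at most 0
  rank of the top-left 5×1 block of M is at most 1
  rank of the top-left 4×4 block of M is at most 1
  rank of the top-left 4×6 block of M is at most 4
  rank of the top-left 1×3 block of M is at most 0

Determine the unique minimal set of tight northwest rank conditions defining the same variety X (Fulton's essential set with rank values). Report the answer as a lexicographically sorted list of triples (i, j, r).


Rank table r_w(7×7) implied by the 12 constraints:

  i=1: 0 0 0 0 0 1 1
  i=2: 0 0 0 0 1 2 2
  i=3: 1 1 1 1 2 3 3
  i=4: 1 1 1 1 2 3 4
  i=5: 1 1 1 2 3 4 5
  i=6: 1 1 2 3 4 5 6
  i=7: 1 2 3 4 5 6 7

so w = (6, 5, 1, 7, 4, 3, 2).

D(w) has 15 cells with 5 SE-corners; essential set:

[(1, 5, 0), (2, 4, 0), (4, 4, 1), (5, 3, 1), (6, 2, 1)]


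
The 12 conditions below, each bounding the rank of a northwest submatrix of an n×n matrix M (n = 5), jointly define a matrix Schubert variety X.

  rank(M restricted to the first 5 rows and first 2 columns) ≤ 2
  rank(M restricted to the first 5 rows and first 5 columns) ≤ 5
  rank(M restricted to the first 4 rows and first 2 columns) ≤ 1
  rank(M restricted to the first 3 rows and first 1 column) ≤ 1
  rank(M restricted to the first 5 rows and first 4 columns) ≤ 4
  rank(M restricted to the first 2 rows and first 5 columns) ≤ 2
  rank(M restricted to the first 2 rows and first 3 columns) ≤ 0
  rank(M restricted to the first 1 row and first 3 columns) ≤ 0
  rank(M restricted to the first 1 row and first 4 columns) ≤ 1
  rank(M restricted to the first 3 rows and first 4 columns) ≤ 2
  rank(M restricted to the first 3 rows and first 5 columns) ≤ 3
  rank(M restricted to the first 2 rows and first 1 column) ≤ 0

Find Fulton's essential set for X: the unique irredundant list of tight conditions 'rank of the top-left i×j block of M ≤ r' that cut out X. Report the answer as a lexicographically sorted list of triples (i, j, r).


Computing R[i][j] = min implied NW-rank bound (n=5, 12 conditions):

  0 0 0 1 1
  0 0 0 1 2
  1 1 1 2 3
  1 1 2 3 4
  1 2 3 4 5

second differences of R give the permutation w = (4, 5, 1, 3, 2).

|D(w)|=7, |Ess(w)|=2:

[(2, 3, 0), (4, 2, 1)]


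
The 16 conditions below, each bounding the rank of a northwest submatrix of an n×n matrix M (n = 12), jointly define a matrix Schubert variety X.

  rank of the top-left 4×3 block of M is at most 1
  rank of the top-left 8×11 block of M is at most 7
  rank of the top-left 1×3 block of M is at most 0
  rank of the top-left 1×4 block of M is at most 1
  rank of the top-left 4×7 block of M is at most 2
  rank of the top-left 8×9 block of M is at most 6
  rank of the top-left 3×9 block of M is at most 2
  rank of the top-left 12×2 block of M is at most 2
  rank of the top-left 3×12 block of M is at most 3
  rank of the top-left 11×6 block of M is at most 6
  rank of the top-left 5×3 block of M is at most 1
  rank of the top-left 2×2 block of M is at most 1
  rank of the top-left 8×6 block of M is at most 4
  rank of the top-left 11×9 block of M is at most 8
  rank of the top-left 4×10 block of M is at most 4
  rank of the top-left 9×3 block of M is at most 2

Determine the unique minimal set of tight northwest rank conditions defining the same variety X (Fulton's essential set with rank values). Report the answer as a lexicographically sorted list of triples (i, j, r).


Propagating the 16 rank bounds to every northwest block:

  row 1: 0  0  0  1  1  1  1  1  1  1  1  1
  row 2: 1  1  1  2  2  2  2  2  2  2  2  2
  row 3: 1  1  1  2  2  2  2  2  2  3  3  3
  row 4: 1  1  1  2  2  2  2  3  3  4  4  4
  row 5: 1  1  1  2  3  3  3  4  4  5  5  5
  row 6: 1  2  2  3  4  4  4  5  5  6  6  6
  row 7: 1  2  2  3  4  4  5  6  6  7  7  7
  row 8: 1  2  2  3  4  4  5  6  6  7  7  8
  row 9: 1  2  2  3  4  5  6  7  7  8  8  9
  row 10: 1  2  3  4  5  6  7  8  8  9  9  10
  row 11: 1  2  3  4  5  6  7  8  8  9  10  11
  row 12: 1  2  3  4  5  6  7  8  9  10  11  12

the unique w with this rank table is (4, 1, 10, 8, 5, 2, 7, 12, 6, 3, 11, 9).

ℓ(w)=25; the 9 essential cells (i,j,r):

[(1, 3, 0), (3, 9, 2), (4, 7, 2), (5, 3, 1), (8, 6, 4), (8, 9, 6), (8, 11, 7), (9, 3, 2), (11, 9, 8)]


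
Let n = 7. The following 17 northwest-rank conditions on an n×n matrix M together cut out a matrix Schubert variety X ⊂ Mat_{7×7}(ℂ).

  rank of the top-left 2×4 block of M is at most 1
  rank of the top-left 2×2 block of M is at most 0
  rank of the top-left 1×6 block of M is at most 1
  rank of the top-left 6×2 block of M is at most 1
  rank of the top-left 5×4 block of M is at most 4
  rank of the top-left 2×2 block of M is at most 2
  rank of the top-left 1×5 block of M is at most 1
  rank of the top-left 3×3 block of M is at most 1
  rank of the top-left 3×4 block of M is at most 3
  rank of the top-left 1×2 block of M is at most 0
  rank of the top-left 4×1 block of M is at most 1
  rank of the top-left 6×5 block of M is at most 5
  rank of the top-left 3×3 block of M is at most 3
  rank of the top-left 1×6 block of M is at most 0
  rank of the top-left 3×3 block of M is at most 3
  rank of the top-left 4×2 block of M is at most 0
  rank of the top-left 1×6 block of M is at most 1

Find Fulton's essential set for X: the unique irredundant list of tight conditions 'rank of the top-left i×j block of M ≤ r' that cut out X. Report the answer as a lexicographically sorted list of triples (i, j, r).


Propagating the 17 rank bounds to every northwest block:

  0 0 0 0 0 0 1
  0 0 1 1 1 1 2
  0 0 1 2 2 2 3
  0 0 1 2 3 3 4
  1 1 2 3 4 4 5
  1 1 2 3 4 5 6
  1 2 3 4 5 6 7

giving w = (7, 3, 4, 5, 1, 6, 2) via Δ²R.

Rothe diagram D(w) (13 cells), 3 SE-corners (essential conditions):

[(1, 6, 0), (4, 2, 0), (6, 2, 1)]


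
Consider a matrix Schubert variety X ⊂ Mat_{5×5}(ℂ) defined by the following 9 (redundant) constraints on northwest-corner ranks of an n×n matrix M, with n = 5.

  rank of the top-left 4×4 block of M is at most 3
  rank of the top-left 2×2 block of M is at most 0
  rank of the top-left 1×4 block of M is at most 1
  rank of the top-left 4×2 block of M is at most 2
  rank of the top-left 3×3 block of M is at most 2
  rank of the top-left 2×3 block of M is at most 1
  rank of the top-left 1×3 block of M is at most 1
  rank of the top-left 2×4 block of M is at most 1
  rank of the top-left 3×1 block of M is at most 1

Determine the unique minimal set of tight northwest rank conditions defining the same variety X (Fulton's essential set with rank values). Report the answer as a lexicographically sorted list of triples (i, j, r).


Reconstructing r_w from the 9 given conditions:

  i=1: 0 0 1 1 1
  i=2: 0 0 1 1 2
  i=3: 1 1 2 2 3
  i=4: 1 2 3 3 4
  i=5: 1 2 3 4 5

the unique w with this rank table is (3, 5, 1, 2, 4).

D(w) has 5 cells with 2 SE-corners; essential set:

[(2, 2, 0), (2, 4, 1)]


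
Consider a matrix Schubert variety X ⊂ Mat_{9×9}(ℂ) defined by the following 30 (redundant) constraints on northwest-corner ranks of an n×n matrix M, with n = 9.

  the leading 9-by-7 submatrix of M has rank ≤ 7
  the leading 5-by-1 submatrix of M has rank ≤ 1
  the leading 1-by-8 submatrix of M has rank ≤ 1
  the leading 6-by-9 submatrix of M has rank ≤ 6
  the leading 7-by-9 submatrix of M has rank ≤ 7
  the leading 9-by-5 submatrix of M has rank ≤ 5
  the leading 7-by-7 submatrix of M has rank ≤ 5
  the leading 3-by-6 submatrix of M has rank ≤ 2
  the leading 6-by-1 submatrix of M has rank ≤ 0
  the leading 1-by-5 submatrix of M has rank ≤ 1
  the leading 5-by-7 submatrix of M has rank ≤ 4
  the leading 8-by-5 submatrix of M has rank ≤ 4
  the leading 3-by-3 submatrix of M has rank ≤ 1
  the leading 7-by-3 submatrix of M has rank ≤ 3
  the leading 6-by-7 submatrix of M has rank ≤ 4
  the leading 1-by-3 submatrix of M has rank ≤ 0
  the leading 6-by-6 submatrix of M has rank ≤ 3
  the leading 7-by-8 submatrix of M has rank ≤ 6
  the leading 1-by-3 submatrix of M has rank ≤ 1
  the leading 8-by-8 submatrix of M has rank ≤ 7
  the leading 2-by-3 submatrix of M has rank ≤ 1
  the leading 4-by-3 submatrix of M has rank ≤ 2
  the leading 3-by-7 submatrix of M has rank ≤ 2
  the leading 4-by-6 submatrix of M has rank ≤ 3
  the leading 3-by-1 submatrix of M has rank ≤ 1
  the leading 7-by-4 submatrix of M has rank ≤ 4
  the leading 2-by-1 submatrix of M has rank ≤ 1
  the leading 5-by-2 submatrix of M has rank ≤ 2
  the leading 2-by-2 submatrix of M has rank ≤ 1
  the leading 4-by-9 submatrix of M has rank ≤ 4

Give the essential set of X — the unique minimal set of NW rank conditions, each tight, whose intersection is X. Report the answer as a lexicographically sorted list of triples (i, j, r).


Computing R[i][j] = min implied NW-rank bound (n=9, 30 conditions):

  i=1: 0, 0, 0, 1, 1, 1, 1, 1, 1
  i=2: 0, 1, 1, 2, 2, 2, 2, 2, 2
  i=3: 0, 1, 1, 2, 2, 2, 2, 3, 3
  i=4: 0, 1, 2, 3, 3, 3, 3, 4, 4
  i=5: 0, 1, 2, 3, 3, 3, 4, 5, 5
  i=6: 0, 1, 2, 3, 3, 3, 4, 5, 6
  i=7: 1, 2, 3, 4, 4, 4, 5, 6, 7
  i=8: 1, 2, 3, 4, 4, 5, 6, 7, 8
  i=9: 1, 2, 3, 4, 5, 6, 7, 8, 9

giving w = (4, 2, 8, 3, 7, 9, 1, 6, 5) via Δ²R.

ℓ(w)=17; the 6 essential cells (i,j,r):

[(1, 3, 0), (3, 3, 1), (3, 7, 2), (6, 1, 0), (6, 6, 3), (8, 5, 4)]
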